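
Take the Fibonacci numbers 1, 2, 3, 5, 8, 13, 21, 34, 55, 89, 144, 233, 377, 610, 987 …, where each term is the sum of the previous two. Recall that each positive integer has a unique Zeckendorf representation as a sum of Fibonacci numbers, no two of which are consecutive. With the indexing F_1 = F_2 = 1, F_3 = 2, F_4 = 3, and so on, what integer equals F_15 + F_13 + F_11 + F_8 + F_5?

958

F_15 + F_13 + F_11 + F_8 + F_5 = 610 + 233 + 89 + 21 + 5 = 958.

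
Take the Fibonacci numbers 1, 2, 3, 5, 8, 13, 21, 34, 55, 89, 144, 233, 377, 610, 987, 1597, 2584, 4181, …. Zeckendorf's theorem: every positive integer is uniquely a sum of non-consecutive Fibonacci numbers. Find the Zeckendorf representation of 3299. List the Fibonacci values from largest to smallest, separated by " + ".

Repeatedly subtract the largest Fibonacci number that fits:
largest Fibonacci ≤ 3299 is 2584; 3299 − 2584 = 715
largest Fibonacci ≤ 715 is 610; 715 − 610 = 105
largest Fibonacci ≤ 105 is 89; 105 − 89 = 16
largest Fibonacci ≤ 16 is 13; 16 − 13 = 3
largest Fibonacci ≤ 3 is 3; 3 − 3 = 0
So 3299 = 2584 + 610 + 89 + 13 + 3, with no two terms consecutive in the sequence.

2584 + 610 + 89 + 13 + 3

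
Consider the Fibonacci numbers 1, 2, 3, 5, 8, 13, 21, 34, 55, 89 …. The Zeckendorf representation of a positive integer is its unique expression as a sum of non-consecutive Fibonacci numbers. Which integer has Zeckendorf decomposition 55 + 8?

55 + 8 = 63.

63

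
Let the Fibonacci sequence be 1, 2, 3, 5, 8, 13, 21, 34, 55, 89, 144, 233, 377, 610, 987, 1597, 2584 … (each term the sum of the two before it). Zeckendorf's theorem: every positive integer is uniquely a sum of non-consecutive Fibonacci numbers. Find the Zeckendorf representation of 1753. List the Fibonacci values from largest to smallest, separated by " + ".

1753: greatest Fibonacci not exceeding it is 1597, leaving 156
156: greatest Fibonacci not exceeding it is 144, leaving 12
12: greatest Fibonacci not exceeding it is 8, leaving 4
4: greatest Fibonacci not exceeding it is 3, leaving 1
1: greatest Fibonacci not exceeding it is 1, leaving 0
So 1753 = 1597 + 144 + 8 + 3 + 1, with no two terms consecutive in the sequence.

1597 + 144 + 8 + 3 + 1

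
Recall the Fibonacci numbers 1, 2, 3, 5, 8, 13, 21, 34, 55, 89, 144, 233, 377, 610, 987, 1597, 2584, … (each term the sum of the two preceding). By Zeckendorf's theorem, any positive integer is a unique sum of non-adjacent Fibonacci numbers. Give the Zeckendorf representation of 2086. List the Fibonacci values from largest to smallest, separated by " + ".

Greedily peel off the largest Fibonacci term at each step:
subtract 1597 from 2086: 489 remains
subtract 377 from 489: 112 remains
subtract 89 from 112: 23 remains
subtract 21 from 23: 2 remains
subtract 2 from 2: 0 remains
So 2086 = 1597 + 377 + 89 + 21 + 2, with no two terms consecutive in the sequence.

1597 + 377 + 89 + 21 + 2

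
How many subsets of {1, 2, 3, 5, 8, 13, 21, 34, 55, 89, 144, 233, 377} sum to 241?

12

Each representation comes from the Zeckendorf form by replacing some F_k with F_{k−1} + F_{k−2} where possible.
241 = 233+8 = 233+5+3 = 144+89+8 = … (9 more), for 12 in all.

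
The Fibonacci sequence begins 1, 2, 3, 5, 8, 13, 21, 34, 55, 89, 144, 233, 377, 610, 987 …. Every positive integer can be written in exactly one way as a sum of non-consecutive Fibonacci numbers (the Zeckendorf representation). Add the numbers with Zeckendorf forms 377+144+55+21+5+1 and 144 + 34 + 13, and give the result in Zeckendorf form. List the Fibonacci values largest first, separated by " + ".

610 + 144 + 34 + 5 + 1

The two numbers are 603 and 191, so their sum is 794.
794: greatest Fibonacci not exceeding it is 610, leaving 184
184: greatest Fibonacci not exceeding it is 144, leaving 40
40: greatest Fibonacci not exceeding it is 34, leaving 6
6: greatest Fibonacci not exceeding it is 5, leaving 1
1: greatest Fibonacci not exceeding it is 1, leaving 0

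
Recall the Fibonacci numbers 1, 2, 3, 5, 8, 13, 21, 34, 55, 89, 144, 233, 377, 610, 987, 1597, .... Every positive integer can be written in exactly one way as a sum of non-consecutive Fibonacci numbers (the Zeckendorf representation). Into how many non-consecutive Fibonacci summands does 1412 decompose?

5

987 ≤ 1412 < 1597, so take 987; remainder 425
377 ≤ 425 < 610, so take 377; remainder 48
34 ≤ 48 < 55, so take 34; remainder 14
13 ≤ 14 < 21, so take 13; remainder 1
1 ≤ 1 < 2, so take 1; remainder 0
1412 = 987 + 377 + 34 + 13 + 1, which has 5 terms.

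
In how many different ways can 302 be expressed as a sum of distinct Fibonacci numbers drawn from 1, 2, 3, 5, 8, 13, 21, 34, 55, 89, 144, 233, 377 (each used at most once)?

12

Starting from the Zeckendorf form and repeatedly splitting a term F_k into F_{k−1} + F_{k−2} (when neither is already used) reaches every representation.
302 = 233+55+13+1 = 233+55+8+5+1 = 233+34+21+13+1 = 144+89+55+13+1 = 233+55+8+3+2+1 = … (7 more), for 12 in all.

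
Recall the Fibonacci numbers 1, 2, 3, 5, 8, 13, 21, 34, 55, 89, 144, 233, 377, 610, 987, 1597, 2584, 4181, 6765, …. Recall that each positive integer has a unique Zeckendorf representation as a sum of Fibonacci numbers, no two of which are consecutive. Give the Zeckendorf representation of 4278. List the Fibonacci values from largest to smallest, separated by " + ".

4181 + 89 + 8

Greedy algorithm:
subtract 4181 from 4278: 97 remains
subtract 89 from 97: 8 remains
subtract 8 from 8: 0 remains
So 4278 = 4181 + 89 + 8, with no two terms consecutive in the sequence.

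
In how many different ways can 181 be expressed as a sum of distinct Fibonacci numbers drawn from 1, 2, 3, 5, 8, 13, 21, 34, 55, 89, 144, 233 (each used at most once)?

12

Each representation comes from the Zeckendorf form by replacing some F_k with F_{k−1} + F_{k−2} where possible.
181 = 144+34+3 = 144+34+2+1 = 144+21+13+3 = 89+55+34+3 = 144+21+13+2+1 = … (7 more), for 12 in all.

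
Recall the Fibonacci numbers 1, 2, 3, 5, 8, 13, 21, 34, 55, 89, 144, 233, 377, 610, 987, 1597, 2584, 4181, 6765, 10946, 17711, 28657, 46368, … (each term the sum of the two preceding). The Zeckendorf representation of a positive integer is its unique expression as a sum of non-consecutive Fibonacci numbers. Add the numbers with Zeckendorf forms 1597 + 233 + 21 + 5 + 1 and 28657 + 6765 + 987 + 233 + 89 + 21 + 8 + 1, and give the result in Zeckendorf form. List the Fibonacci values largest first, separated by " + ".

28657 + 6765 + 2584 + 610 + 2

The two numbers are 1857 and 36761, so their sum is 38618.
Repeatedly subtract the largest Fibonacci number that fits:
take 28657 (≤ 38618); 38618 − 28657 = 9961
take 6765 (≤ 9961); 9961 − 6765 = 3196
take 2584 (≤ 3196); 3196 − 2584 = 612
take 610 (≤ 612); 612 − 610 = 2
take 2 (≤ 2); 2 − 2 = 0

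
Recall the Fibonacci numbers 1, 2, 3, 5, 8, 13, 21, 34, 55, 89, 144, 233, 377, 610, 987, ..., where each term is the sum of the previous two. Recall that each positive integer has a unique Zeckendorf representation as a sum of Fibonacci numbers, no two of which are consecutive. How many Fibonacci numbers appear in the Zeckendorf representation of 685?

5

largest Fibonacci ≤ 685 is 610; 685 − 610 = 75
largest Fibonacci ≤ 75 is 55; 75 − 55 = 20
largest Fibonacci ≤ 20 is 13; 20 − 13 = 7
largest Fibonacci ≤ 7 is 5; 7 − 5 = 2
largest Fibonacci ≤ 2 is 2; 2 − 2 = 0
685 = 610 + 55 + 13 + 5 + 2, which has 5 terms.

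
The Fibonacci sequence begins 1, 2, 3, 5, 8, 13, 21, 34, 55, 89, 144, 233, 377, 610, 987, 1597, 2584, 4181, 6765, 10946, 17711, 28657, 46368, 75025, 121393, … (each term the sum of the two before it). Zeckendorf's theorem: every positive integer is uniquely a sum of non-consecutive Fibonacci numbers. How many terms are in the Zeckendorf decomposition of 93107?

Greedy algorithm:
93107: greatest Fibonacci not exceeding it is 75025, leaving 18082
18082: greatest Fibonacci not exceeding it is 17711, leaving 371
371: greatest Fibonacci not exceeding it is 233, leaving 138
138: greatest Fibonacci not exceeding it is 89, leaving 49
49: greatest Fibonacci not exceeding it is 34, leaving 15
15: greatest Fibonacci not exceeding it is 13, leaving 2
2: greatest Fibonacci not exceeding it is 2, leaving 0
93107 = 75025 + 17711 + 233 + 89 + 34 + 13 + 2, which has 7 terms.

7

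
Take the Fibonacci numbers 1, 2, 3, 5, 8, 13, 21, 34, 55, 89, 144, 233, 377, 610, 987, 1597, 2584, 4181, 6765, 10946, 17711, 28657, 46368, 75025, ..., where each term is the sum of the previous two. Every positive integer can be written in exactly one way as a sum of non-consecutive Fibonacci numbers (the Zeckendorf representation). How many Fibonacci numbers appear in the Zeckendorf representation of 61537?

5

largest Fibonacci ≤ 61537 is 46368; 61537 − 46368 = 15169
largest Fibonacci ≤ 15169 is 10946; 15169 − 10946 = 4223
largest Fibonacci ≤ 4223 is 4181; 4223 − 4181 = 42
largest Fibonacci ≤ 42 is 34; 42 − 34 = 8
largest Fibonacci ≤ 8 is 8; 8 − 8 = 0
61537 = 46368 + 10946 + 4181 + 34 + 8, which has 5 terms.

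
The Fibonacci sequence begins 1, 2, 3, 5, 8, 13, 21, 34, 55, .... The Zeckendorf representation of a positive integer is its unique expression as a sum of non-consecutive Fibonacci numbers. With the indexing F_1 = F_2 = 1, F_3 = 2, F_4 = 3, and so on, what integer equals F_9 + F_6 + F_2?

F_9 + F_6 + F_2 = 34 + 8 + 1 = 43.

43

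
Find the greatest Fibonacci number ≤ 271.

233 ≤ 271 < 377, so the largest Fibonacci number not exceeding 271 is 233.

233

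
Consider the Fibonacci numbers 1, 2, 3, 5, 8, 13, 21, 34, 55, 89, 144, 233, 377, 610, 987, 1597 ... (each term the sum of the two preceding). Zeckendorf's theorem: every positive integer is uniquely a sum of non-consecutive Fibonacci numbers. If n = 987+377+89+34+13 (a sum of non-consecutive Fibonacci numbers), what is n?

987+377+89+34+13 = 1500.

1500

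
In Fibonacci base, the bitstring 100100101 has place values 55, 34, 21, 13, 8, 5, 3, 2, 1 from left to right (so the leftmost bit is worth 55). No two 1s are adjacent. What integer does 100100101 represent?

Summing the place values of the 1 bits: 55 + 13 + 3 + 1 = 72.

72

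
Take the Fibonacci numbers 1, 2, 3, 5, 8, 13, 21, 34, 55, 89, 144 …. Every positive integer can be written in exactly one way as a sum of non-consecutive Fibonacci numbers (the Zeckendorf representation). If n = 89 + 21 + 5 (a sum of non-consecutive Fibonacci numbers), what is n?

89 + 21 + 5 = 115.

115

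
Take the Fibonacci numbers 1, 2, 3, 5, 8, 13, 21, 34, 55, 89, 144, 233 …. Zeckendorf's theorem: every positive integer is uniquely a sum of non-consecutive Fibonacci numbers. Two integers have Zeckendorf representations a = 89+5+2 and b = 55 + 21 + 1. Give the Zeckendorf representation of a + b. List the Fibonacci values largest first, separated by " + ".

144 + 21 + 8

The two numbers are 96 and 77, so their sum is 173.
144 ≤ 173 < 233, so take 144; remainder 29
21 ≤ 29 < 34, so take 21; remainder 8
8 ≤ 8 < 13, so take 8; remainder 0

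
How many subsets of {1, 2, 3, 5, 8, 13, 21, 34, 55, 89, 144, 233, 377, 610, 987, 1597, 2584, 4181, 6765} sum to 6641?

6641 = 4181+1597+610+233+13+5+2 = 4181+1597+610+144+89+13+5+2 = 4181+1597+610+144+55+34+13+5+2 = 4181+1597+377+233+144+89+13+5+2 = 4181+1597+377+233+144+55+34+13+5+2 = … (4 more), for 9 in all.

9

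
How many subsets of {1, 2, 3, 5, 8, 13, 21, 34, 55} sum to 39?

Each representation comes from the Zeckendorf form by replacing some F_k with F_{k−1} + F_{k−2} where possible.
39 = 34+5 = 34+3+2 = 21+13+5 = 21+13+3+2 = 21+8+5+3+2 — 5 representations.

5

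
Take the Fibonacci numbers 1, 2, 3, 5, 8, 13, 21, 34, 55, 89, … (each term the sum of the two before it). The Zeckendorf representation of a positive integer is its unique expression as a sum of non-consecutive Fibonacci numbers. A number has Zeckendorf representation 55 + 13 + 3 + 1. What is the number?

72

55 + 13 + 3 + 1 = 72.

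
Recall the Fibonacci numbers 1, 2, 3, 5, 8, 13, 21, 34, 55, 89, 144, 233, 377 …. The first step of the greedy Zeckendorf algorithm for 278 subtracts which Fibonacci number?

233

233 ≤ 278 < 377, so the largest Fibonacci number not exceeding 278 is 233.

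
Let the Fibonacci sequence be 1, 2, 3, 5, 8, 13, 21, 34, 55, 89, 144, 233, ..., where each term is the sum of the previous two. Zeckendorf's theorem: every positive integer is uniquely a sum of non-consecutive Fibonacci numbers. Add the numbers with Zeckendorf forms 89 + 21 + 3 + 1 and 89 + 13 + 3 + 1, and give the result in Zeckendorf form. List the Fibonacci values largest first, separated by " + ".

144 + 55 + 21

The two numbers are 114 and 106, so their sum is 220.
Repeatedly subtract the largest Fibonacci number that fits:
take 144 (≤ 220); 220 − 144 = 76
take 55 (≤ 76); 76 − 55 = 21
take 21 (≤ 21); 21 − 21 = 0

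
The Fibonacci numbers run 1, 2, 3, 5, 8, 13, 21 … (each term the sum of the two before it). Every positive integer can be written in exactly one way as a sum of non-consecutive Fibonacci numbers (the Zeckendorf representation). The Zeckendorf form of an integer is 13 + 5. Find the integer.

13 + 5 = 18.

18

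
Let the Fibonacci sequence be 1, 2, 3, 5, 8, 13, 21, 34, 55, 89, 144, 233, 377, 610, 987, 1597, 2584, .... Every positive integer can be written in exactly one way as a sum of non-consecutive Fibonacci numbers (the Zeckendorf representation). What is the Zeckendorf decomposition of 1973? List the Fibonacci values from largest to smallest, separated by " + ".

Greedily peel off the largest Fibonacci term at each step:
largest Fibonacci ≤ 1973 is 1597; 1973 − 1597 = 376
largest Fibonacci ≤ 376 is 233; 376 − 233 = 143
largest Fibonacci ≤ 143 is 89; 143 − 89 = 54
largest Fibonacci ≤ 54 is 34; 54 − 34 = 20
largest Fibonacci ≤ 20 is 13; 20 − 13 = 7
largest Fibonacci ≤ 7 is 5; 7 − 5 = 2
largest Fibonacci ≤ 2 is 2; 2 − 2 = 0
So 1973 = 1597 + 233 + 89 + 34 + 13 + 5 + 2, with no two terms consecutive in the sequence.

1597 + 233 + 89 + 34 + 13 + 5 + 2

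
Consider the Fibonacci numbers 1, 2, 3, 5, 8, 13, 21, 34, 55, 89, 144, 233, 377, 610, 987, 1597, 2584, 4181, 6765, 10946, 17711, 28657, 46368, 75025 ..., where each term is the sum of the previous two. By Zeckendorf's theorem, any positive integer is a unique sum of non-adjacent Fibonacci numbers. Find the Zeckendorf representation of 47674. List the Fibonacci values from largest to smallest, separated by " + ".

46368 + 987 + 233 + 55 + 21 + 8 + 2

take 46368 (≤ 47674); 47674 − 46368 = 1306
take 987 (≤ 1306); 1306 − 987 = 319
take 233 (≤ 319); 319 − 233 = 86
take 55 (≤ 86); 86 − 55 = 31
take 21 (≤ 31); 31 − 21 = 10
take 8 (≤ 10); 10 − 8 = 2
take 2 (≤ 2); 2 − 2 = 0
So 47674 = 46368 + 987 + 233 + 55 + 21 + 8 + 2, with no two terms consecutive in the sequence.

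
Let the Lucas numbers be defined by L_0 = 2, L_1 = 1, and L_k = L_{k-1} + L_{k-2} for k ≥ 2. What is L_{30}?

Iterating the recurrence up to L_{23} = 64079 and L_{22} = 39603:
L_{24} = L_{23} + L_{22} = 64079 + 39603 = 103682
L_{25} = L_{24} + L_{23} = 103682 + 64079 = 167761
L_{26} = L_{25} + L_{24} = 167761 + 103682 = 271443
L_{27} = L_{26} + L_{25} = 271443 + 167761 = 439204
L_{28} = L_{27} + L_{26} = 439204 + 271443 = 710647
L_{29} = L_{28} + L_{27} = 710647 + 439204 = 1149851
L_{30} = L_{29} + L_{28} = 1149851 + 710647 = 1860498

1860498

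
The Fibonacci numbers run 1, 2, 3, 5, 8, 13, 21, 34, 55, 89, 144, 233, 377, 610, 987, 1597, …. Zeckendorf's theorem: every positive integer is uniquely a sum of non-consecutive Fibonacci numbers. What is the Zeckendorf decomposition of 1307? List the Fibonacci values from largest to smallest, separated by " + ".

Greedy algorithm:
take 987 (≤ 1307); 1307 − 987 = 320
take 233 (≤ 320); 320 − 233 = 87
take 55 (≤ 87); 87 − 55 = 32
take 21 (≤ 32); 32 − 21 = 11
take 8 (≤ 11); 11 − 8 = 3
take 3 (≤ 3); 3 − 3 = 0
So 1307 = 987 + 233 + 55 + 21 + 8 + 3, with no two terms consecutive in the sequence.

987 + 233 + 55 + 21 + 8 + 3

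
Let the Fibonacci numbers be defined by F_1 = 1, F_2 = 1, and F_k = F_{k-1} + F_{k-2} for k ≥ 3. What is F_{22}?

17711

Iterating the recurrence up to F_{17} = 1597 and F_{16} = 987:
F_{18} = F_{17} + F_{16} = 1597 + 987 = 2584
F_{19} = F_{18} + F_{17} = 2584 + 1597 = 4181
F_{20} = F_{19} + F_{18} = 4181 + 2584 = 6765
F_{21} = F_{20} + F_{19} = 6765 + 4181 = 10946
F_{22} = F_{21} + F_{20} = 10946 + 6765 = 17711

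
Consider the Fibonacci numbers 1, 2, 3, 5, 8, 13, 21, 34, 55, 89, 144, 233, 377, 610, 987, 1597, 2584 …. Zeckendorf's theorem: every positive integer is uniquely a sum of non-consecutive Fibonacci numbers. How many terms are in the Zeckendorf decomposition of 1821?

Repeatedly subtract the largest Fibonacci number that fits:
take 1597 (≤ 1821); 1821 − 1597 = 224
take 144 (≤ 224); 224 − 144 = 80
take 55 (≤ 80); 80 − 55 = 25
take 21 (≤ 25); 25 − 21 = 4
take 3 (≤ 4); 4 − 3 = 1
take 1 (≤ 1); 1 − 1 = 0
1821 = 1597 + 144 + 55 + 21 + 3 + 1, which has 6 terms.

6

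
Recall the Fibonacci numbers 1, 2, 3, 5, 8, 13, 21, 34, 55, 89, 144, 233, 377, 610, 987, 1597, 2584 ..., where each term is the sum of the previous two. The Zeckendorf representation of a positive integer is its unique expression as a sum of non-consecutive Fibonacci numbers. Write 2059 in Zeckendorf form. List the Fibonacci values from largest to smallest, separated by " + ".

subtract 1597 from 2059: 462 remains
subtract 377 from 462: 85 remains
subtract 55 from 85: 30 remains
subtract 21 from 30: 9 remains
subtract 8 from 9: 1 remains
subtract 1 from 1: 0 remains
So 2059 = 1597 + 377 + 55 + 21 + 8 + 1, with no two terms consecutive in the sequence.

1597 + 377 + 55 + 21 + 8 + 1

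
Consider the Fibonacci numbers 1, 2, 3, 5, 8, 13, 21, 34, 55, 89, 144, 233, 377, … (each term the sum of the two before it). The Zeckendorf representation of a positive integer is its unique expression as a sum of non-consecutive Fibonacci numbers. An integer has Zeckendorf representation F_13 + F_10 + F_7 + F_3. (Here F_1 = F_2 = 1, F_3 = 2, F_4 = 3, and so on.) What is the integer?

303

F_13 + F_10 + F_7 + F_3 = 233 + 55 + 13 + 2 = 303.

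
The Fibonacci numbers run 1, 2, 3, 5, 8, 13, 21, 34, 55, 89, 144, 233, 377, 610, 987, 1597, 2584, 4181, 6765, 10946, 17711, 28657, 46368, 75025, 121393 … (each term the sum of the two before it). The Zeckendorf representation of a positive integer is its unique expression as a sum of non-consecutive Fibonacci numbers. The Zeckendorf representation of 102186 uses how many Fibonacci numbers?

8

Greedy algorithm:
75025 ≤ 102186 < 121393, so take 75025; remainder 27161
17711 ≤ 27161 < 28657, so take 17711; remainder 9450
6765 ≤ 9450 < 10946, so take 6765; remainder 2685
2584 ≤ 2685 < 4181, so take 2584; remainder 101
89 ≤ 101 < 144, so take 89; remainder 12
8 ≤ 12 < 13, so take 8; remainder 4
3 ≤ 4 < 5, so take 3; remainder 1
1 ≤ 1 < 2, so take 1; remainder 0
102186 = 75025 + 17711 + 6765 + 2584 + 89 + 8 + 3 + 1, which has 8 terms.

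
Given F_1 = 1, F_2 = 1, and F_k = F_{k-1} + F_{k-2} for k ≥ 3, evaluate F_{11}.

89

Iterating the recurrence up to F_{3} = 2 and F_{2} = 1:
F_{4} = F_{3} + F_{2} = 2 + 1 = 3
F_{5} = F_{4} + F_{3} = 3 + 2 = 5
F_{6} = F_{5} + F_{4} = 5 + 3 = 8
F_{7} = F_{6} + F_{5} = 8 + 5 = 13
F_{8} = F_{7} + F_{6} = 13 + 8 = 21
F_{9} = F_{8} + F_{7} = 21 + 13 = 34
F_{10} = F_{9} + F_{8} = 34 + 21 = 55
F_{11} = F_{10} + F_{9} = 55 + 34 = 89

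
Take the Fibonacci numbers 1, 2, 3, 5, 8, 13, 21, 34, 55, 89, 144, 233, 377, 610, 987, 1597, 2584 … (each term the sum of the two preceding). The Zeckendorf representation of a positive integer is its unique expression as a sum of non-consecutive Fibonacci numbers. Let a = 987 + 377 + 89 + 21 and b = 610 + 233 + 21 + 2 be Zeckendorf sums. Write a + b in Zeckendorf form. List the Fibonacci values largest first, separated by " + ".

1597 + 610 + 89 + 34 + 8 + 2

The two numbers are 1474 and 866, so their sum is 2340.
Greedily peel off the largest Fibonacci term at each step:
1597 ≤ 2340 < 2584, so take 1597; remainder 743
610 ≤ 743 < 987, so take 610; remainder 133
89 ≤ 133 < 144, so take 89; remainder 44
34 ≤ 44 < 55, so take 34; remainder 10
8 ≤ 10 < 13, so take 8; remainder 2
2 ≤ 2 < 3, so take 2; remainder 0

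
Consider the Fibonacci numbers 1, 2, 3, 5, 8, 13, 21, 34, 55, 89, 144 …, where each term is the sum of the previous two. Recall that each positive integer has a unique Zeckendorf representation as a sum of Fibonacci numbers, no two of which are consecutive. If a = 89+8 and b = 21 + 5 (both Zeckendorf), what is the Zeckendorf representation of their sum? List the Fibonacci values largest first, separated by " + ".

The two numbers are 97 and 26, so their sum is 123.
123 − 89 = 34
34 − 34 = 0

89 + 34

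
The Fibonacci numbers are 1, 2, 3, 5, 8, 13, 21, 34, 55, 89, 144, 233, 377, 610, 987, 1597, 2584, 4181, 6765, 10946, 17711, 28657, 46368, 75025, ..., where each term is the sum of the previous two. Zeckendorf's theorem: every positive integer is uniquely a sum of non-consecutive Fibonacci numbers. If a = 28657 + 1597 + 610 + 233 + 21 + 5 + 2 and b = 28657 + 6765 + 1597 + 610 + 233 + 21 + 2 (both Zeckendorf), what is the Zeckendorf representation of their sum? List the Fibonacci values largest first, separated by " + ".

46368 + 17711 + 4181 + 610 + 89 + 34 + 13 + 3 + 1

The two numbers are 31125 and 37885, so their sum is 69010.
take 46368 (≤ 69010); 69010 − 46368 = 22642
take 17711 (≤ 22642); 22642 − 17711 = 4931
take 4181 (≤ 4931); 4931 − 4181 = 750
take 610 (≤ 750); 750 − 610 = 140
take 89 (≤ 140); 140 − 89 = 51
take 34 (≤ 51); 51 − 34 = 17
take 13 (≤ 17); 17 − 13 = 4
take 3 (≤ 4); 4 − 3 = 1
take 1 (≤ 1); 1 − 1 = 0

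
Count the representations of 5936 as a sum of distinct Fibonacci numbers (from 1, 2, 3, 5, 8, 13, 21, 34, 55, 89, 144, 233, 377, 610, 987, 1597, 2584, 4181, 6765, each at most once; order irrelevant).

45

Each representation comes from the Zeckendorf form by replacing some F_k with F_{k−1} + F_{k−2} where possible.
5936 = 4181+1597+144+13+1 = 4181+1597+144+8+5+1 = 4181+1597+89+55+13+1 = 4181+987+610+144+13+1 = … (41 more), for 45 in all.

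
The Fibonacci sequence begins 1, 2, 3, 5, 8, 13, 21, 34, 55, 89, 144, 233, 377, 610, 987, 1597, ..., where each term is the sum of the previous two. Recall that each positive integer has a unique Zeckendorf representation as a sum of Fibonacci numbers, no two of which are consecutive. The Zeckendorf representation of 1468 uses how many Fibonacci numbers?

5

Greedy algorithm:
1468 − 987 = 481
481 − 377 = 104
104 − 89 = 15
15 − 13 = 2
2 − 2 = 0
1468 = 987 + 377 + 89 + 13 + 2, which has 5 terms.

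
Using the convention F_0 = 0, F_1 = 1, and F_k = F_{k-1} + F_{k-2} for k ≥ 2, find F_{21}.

10946

Iterating the recurrence up to F_{16} = 987 and F_{15} = 610:
F_{17} = F_{16} + F_{15} = 987 + 610 = 1597
F_{18} = F_{17} + F_{16} = 1597 + 987 = 2584
F_{19} = F_{18} + F_{17} = 2584 + 1597 = 4181
F_{20} = F_{19} + F_{18} = 4181 + 2584 = 6765
F_{21} = F_{20} + F_{19} = 6765 + 4181 = 10946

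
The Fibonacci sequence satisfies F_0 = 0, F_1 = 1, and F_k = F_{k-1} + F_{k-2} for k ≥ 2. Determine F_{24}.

Iterating the recurrence up to F_{16} = 987 and F_{15} = 610:
F_{17} = F_{16} + F_{15} = 987 + 610 = 1597
F_{18} = F_{17} + F_{16} = 1597 + 987 = 2584
F_{19} = F_{18} + F_{17} = 2584 + 1597 = 4181
F_{20} = F_{19} + F_{18} = 4181 + 2584 = 6765
F_{21} = F_{20} + F_{19} = 6765 + 4181 = 10946
F_{22} = F_{21} + F_{20} = 10946 + 6765 = 17711
F_{23} = F_{22} + F_{21} = 17711 + 10946 = 28657
F_{24} = F_{23} + F_{22} = 28657 + 17711 = 46368

46368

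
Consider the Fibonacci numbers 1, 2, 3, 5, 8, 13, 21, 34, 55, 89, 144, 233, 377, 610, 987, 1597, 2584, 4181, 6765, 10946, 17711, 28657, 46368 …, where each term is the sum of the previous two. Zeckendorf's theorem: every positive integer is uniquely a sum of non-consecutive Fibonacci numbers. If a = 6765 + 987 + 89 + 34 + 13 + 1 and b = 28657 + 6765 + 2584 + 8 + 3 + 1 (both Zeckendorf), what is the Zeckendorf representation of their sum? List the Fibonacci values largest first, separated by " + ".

28657 + 10946 + 4181 + 1597 + 377 + 144 + 5

The two numbers are 7889 and 38018, so their sum is 45907.
Greedy algorithm:
28657 ≤ 45907 < 46368, so take 28657; remainder 17250
10946 ≤ 17250 < 17711, so take 10946; remainder 6304
4181 ≤ 6304 < 6765, so take 4181; remainder 2123
1597 ≤ 2123 < 2584, so take 1597; remainder 526
377 ≤ 526 < 610, so take 377; remainder 149
144 ≤ 149 < 233, so take 144; remainder 5
5 ≤ 5 < 8, so take 5; remainder 0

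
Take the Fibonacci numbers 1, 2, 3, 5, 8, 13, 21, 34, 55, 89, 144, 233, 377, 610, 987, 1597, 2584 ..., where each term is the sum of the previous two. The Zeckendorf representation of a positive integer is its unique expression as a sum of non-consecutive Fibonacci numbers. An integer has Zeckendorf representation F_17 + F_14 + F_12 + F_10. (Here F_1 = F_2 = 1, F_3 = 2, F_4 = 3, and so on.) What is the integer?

F_17 + F_14 + F_12 + F_10 = 1597 + 377 + 144 + 55 = 2173.

2173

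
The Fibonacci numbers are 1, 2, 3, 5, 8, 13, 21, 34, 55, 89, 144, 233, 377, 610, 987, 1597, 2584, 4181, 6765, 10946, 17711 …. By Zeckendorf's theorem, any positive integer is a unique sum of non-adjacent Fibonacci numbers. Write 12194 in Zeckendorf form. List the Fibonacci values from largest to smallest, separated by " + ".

subtract 10946 from 12194: 1248 remains
subtract 987 from 1248: 261 remains
subtract 233 from 261: 28 remains
subtract 21 from 28: 7 remains
subtract 5 from 7: 2 remains
subtract 2 from 2: 0 remains
So 12194 = 10946 + 987 + 233 + 21 + 5 + 2, with no two terms consecutive in the sequence.

10946 + 987 + 233 + 21 + 5 + 2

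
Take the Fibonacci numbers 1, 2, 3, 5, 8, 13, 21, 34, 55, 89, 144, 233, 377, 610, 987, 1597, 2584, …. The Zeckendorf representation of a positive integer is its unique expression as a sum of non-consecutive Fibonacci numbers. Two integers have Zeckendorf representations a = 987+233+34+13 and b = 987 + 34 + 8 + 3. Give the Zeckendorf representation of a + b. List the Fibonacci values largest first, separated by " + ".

1597 + 610 + 89 + 3

The two numbers are 1267 and 1032, so their sum is 2299.
Greedy algorithm:
2299 − 1597 = 702
702 − 610 = 92
92 − 89 = 3
3 − 3 = 0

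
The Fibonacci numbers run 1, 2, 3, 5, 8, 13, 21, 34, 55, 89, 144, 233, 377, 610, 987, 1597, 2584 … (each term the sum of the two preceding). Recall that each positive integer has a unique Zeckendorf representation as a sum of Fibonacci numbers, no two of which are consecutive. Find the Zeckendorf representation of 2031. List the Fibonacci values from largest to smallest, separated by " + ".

take 1597 (≤ 2031); 2031 − 1597 = 434
take 377 (≤ 434); 434 − 377 = 57
take 55 (≤ 57); 57 − 55 = 2
take 2 (≤ 2); 2 − 2 = 0
So 2031 = 1597 + 377 + 55 + 2, with no two terms consecutive in the sequence.

1597 + 377 + 55 + 2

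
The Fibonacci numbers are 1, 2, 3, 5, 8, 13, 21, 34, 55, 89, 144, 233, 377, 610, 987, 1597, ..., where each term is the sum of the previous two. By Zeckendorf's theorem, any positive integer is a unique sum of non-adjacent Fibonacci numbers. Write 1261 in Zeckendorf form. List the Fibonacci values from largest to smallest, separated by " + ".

987 + 233 + 34 + 5 + 2

subtract 987 from 1261: 274 remains
subtract 233 from 274: 41 remains
subtract 34 from 41: 7 remains
subtract 5 from 7: 2 remains
subtract 2 from 2: 0 remains
So 1261 = 987 + 233 + 34 + 5 + 2, with no two terms consecutive in the sequence.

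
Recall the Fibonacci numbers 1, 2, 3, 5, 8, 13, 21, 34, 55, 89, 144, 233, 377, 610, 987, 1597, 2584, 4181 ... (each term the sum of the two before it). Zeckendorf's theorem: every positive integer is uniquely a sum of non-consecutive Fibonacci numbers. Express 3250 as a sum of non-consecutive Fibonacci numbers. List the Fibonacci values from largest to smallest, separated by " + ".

largest Fibonacci ≤ 3250 is 2584; 3250 − 2584 = 666
largest Fibonacci ≤ 666 is 610; 666 − 610 = 56
largest Fibonacci ≤ 56 is 55; 56 − 55 = 1
largest Fibonacci ≤ 1 is 1; 1 − 1 = 0
So 3250 = 2584 + 610 + 55 + 1, with no two terms consecutive in the sequence.

2584 + 610 + 55 + 1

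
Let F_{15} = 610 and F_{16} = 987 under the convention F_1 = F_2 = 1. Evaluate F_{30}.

By the doubling identity F_{2k} = F_k(2F_{k+1} − F_k): F_{30} = 610·(2·987 − 610) = 610·1364 = 832040.

832040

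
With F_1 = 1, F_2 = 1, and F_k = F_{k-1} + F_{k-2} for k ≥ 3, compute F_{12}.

Iterating the recurrence up to F_{8} = 21 and F_{7} = 13:
F_{9} = F_{8} + F_{7} = 21 + 13 = 34
F_{10} = F_{9} + F_{8} = 34 + 21 = 55
F_{11} = F_{10} + F_{9} = 55 + 34 = 89
F_{12} = F_{11} + F_{10} = 89 + 55 = 144

144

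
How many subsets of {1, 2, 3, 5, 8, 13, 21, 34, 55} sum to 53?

Each representation comes from the Zeckendorf form by replacing some F_k with F_{k−1} + F_{k−2} where possible.
53 = 34+13+5+1 = 34+13+3+2+1 = 34+8+5+3+2+1 = 21+13+8+5+3+2+1 — 4 representations.

4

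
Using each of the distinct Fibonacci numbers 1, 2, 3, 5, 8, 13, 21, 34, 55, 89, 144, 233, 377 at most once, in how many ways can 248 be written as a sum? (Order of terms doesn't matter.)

7

Starting from the Zeckendorf form and repeatedly splitting a term F_k into F_{k−1} + F_{k−2} (when neither is already used) reaches every representation.
248 = 233+13+2 = 233+8+5+2 = 144+89+13+2 = 144+89+8+5+2 = 144+55+34+13+2 = … (2 more), for 7 in all.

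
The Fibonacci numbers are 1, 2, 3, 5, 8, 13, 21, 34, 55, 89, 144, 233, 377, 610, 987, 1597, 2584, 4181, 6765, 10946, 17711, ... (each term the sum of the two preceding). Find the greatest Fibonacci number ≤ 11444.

10946 ≤ 11444 < 17711, so the largest Fibonacci number not exceeding 11444 is 10946.

10946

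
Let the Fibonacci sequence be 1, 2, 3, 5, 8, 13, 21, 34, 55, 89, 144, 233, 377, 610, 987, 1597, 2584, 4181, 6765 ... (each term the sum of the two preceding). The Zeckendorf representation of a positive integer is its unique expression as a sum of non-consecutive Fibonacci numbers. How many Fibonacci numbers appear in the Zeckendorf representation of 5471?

6

Greedily peel off the largest Fibonacci term at each step:
take 4181 (≤ 5471); 5471 − 4181 = 1290
take 987 (≤ 1290); 1290 − 987 = 303
take 233 (≤ 303); 303 − 233 = 70
take 55 (≤ 70); 70 − 55 = 15
take 13 (≤ 15); 15 − 13 = 2
take 2 (≤ 2); 2 − 2 = 0
5471 = 4181 + 987 + 233 + 55 + 13 + 2, which has 6 terms.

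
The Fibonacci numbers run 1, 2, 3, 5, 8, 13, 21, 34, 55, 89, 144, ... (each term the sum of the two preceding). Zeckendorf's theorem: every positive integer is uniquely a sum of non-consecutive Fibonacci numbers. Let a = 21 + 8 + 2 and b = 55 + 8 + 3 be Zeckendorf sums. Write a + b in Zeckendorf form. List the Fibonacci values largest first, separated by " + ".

89 + 8

The two numbers are 31 and 66, so their sum is 97.
89 ≤ 97 < 144, so take 89; remainder 8
8 ≤ 8 < 13, so take 8; remainder 0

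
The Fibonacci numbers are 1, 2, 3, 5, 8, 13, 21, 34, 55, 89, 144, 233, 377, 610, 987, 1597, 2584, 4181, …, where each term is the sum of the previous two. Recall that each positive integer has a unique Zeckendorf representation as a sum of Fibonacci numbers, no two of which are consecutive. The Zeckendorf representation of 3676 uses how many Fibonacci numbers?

Repeatedly subtract the largest Fibonacci number that fits:
subtract 2584 from 3676: 1092 remains
subtract 987 from 1092: 105 remains
subtract 89 from 105: 16 remains
subtract 13 from 16: 3 remains
subtract 3 from 3: 0 remains
3676 = 2584 + 987 + 89 + 13 + 3, which has 5 terms.

5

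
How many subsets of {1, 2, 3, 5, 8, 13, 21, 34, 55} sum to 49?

3

Each representation comes from the Zeckendorf form by replacing some F_k with F_{k−1} + F_{k−2} where possible.
49 = 34+13+2 = 34+8+5+2 = 21+13+8+5+2 — 3 representations.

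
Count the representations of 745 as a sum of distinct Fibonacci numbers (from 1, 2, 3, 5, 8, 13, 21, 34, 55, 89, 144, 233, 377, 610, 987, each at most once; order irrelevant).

7

745 = 610+89+34+8+3+1 = 610+89+21+13+8+3+1 = 377+233+89+34+8+3+1 = … (4 more), for 7 in all.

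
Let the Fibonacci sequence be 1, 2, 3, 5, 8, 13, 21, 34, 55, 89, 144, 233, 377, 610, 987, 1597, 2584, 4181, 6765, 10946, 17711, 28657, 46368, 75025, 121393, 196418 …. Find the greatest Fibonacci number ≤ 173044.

121393 ≤ 173044 < 196418, so the largest Fibonacci number not exceeding 173044 is 121393.

121393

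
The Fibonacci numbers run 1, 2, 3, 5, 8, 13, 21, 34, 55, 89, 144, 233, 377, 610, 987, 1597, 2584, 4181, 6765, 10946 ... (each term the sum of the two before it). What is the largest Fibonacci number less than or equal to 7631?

6765

6765 ≤ 7631 < 10946, so the largest Fibonacci number not exceeding 7631 is 6765.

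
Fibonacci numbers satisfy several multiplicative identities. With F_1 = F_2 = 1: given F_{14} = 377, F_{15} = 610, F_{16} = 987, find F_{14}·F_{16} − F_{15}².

-1

377·987 − 610² = 372099 − 372100 = -1. (Cassini's identity: F_{k−1}F_{k+1} − F_k² = (−1)^k.)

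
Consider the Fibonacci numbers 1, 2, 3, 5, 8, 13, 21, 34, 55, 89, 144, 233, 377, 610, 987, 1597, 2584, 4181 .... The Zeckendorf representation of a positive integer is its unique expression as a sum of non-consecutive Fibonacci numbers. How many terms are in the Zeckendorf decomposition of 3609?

Repeatedly subtract the largest Fibonacci number that fits:
take 2584 (≤ 3609); 3609 − 2584 = 1025
take 987 (≤ 1025); 1025 − 987 = 38
take 34 (≤ 38); 38 − 34 = 4
take 3 (≤ 4); 4 − 3 = 1
take 1 (≤ 1); 1 − 1 = 0
3609 = 2584 + 987 + 34 + 3 + 1, which has 5 terms.

5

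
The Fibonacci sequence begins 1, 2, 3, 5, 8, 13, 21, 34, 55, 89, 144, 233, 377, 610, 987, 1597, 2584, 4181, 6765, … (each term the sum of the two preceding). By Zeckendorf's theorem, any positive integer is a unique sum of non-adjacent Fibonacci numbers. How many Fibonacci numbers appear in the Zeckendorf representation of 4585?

5

4585 − 4181 = 404
404 − 377 = 27
27 − 21 = 6
6 − 5 = 1
1 − 1 = 0
4585 = 4181 + 377 + 21 + 5 + 1, which has 5 terms.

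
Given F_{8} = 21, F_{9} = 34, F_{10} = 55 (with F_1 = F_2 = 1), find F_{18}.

2584

By the addition formula F_{m+n} = F_m F_{n+1} + F_{m−1} F_n with m=10, n=8: F_{18} = 55·34 + 34·21 = 1870 + 714 = 2584.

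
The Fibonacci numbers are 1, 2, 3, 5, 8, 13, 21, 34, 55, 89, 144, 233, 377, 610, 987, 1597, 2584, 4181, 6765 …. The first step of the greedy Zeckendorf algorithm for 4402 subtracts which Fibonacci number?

4181 ≤ 4402 < 6765, so the largest Fibonacci number not exceeding 4402 is 4181.

4181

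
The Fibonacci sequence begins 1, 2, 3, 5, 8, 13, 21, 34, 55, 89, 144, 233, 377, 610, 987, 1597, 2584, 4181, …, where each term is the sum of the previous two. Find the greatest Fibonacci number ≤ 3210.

2584

2584 ≤ 3210 < 4181, so the largest Fibonacci number not exceeding 3210 is 2584.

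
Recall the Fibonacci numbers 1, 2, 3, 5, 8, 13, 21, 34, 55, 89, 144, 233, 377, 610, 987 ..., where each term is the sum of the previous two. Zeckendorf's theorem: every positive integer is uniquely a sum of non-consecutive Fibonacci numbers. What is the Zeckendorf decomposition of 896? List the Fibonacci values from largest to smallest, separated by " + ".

Repeatedly subtract the largest Fibonacci number that fits:
610 ≤ 896 < 987, so take 610; remainder 286
233 ≤ 286 < 377, so take 233; remainder 53
34 ≤ 53 < 55, so take 34; remainder 19
13 ≤ 19 < 21, so take 13; remainder 6
5 ≤ 6 < 8, so take 5; remainder 1
1 ≤ 1 < 2, so take 1; remainder 0
So 896 = 610 + 233 + 34 + 13 + 5 + 1, with no two terms consecutive in the sequence.

610 + 233 + 34 + 13 + 5 + 1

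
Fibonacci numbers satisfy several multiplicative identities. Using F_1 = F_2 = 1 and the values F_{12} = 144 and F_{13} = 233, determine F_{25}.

By F_{2k+1} = F_k² + F_{k+1}²: F_{25} = 144² + 233² = 20736 + 54289 = 75025.

75025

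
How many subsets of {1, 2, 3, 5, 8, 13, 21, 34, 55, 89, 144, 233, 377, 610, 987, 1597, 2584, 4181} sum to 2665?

26

Each representation comes from the Zeckendorf form by replacing some F_k with F_{k−1} + F_{k−2} where possible.
2665 = 2584+55+21+5 = 2584+55+21+3+2 = 2584+55+13+8+5 = 1597+987+55+21+5 = … (22 more), for 26 in all.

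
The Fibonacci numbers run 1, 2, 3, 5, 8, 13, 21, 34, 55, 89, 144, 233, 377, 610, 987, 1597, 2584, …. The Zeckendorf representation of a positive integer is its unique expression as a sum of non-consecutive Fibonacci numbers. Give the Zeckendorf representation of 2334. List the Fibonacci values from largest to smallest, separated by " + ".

take 1597 (≤ 2334); 2334 − 1597 = 737
take 610 (≤ 737); 737 − 610 = 127
take 89 (≤ 127); 127 − 89 = 38
take 34 (≤ 38); 38 − 34 = 4
take 3 (≤ 4); 4 − 3 = 1
take 1 (≤ 1); 1 − 1 = 0
So 2334 = 1597 + 610 + 89 + 34 + 3 + 1, with no two terms consecutive in the sequence.

1597 + 610 + 89 + 34 + 3 + 1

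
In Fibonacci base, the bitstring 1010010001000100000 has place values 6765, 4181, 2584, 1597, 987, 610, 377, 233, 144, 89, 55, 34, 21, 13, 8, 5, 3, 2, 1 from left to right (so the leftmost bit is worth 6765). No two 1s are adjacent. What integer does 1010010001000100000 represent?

Summing the place values of the 1 bits: 6765 + 2584 + 610 + 89 + 13 = 10061.

10061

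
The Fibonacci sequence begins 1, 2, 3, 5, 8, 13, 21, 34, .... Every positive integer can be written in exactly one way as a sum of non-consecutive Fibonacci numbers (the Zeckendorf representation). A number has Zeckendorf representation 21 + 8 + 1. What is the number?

21 + 8 + 1 = 30.

30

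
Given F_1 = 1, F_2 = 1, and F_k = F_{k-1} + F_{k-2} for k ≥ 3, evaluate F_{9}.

Iterating the recurrence up to F_{4} = 3 and F_{3} = 2:
F_{5} = F_{4} + F_{3} = 3 + 2 = 5
F_{6} = F_{5} + F_{4} = 5 + 3 = 8
F_{7} = F_{6} + F_{5} = 8 + 5 = 13
F_{8} = F_{7} + F_{6} = 13 + 8 = 21
F_{9} = F_{8} + F_{7} = 21 + 13 = 34

34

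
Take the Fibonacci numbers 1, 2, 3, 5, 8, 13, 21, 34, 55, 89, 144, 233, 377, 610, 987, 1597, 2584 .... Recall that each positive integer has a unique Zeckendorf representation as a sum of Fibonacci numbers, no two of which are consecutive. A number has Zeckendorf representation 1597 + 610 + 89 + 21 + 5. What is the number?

2322

1597 + 610 + 89 + 21 + 5 = 2322.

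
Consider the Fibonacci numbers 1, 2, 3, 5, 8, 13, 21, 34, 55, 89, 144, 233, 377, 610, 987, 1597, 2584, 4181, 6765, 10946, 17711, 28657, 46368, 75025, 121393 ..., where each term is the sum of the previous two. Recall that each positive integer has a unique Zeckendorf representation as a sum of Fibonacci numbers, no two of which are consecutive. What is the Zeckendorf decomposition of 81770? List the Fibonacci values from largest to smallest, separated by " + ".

75025 + 4181 + 1597 + 610 + 233 + 89 + 34 + 1

Greedily peel off the largest Fibonacci term at each step:
75025 ≤ 81770 < 121393, so take 75025; remainder 6745
4181 ≤ 6745 < 6765, so take 4181; remainder 2564
1597 ≤ 2564 < 2584, so take 1597; remainder 967
610 ≤ 967 < 987, so take 610; remainder 357
233 ≤ 357 < 377, so take 233; remainder 124
89 ≤ 124 < 144, so take 89; remainder 35
34 ≤ 35 < 55, so take 34; remainder 1
1 ≤ 1 < 2, so take 1; remainder 0
So 81770 = 75025 + 4181 + 1597 + 610 + 233 + 89 + 34 + 1, with no two terms consecutive in the sequence.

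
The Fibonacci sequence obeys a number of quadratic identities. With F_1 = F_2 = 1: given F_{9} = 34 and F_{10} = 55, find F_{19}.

By F_{2k+1} = F_k² + F_{k+1}²: F_{19} = 34² + 55² = 1156 + 3025 = 4181.

4181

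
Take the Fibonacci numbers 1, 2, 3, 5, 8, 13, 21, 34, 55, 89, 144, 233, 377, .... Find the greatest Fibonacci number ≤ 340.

233 ≤ 340 < 377, so the largest Fibonacci number not exceeding 340 is 233.

233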